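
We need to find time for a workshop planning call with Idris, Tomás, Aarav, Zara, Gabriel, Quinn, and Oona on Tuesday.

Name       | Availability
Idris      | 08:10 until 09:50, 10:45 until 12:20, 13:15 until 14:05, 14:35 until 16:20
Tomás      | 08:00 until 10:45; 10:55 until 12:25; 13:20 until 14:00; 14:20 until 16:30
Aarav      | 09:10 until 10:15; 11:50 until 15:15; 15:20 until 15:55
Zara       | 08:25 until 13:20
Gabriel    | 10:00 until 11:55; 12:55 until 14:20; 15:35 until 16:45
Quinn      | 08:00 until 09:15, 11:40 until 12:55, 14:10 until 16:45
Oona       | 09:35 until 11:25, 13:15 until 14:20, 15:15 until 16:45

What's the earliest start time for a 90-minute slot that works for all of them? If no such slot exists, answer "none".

none

Idris ∩ Tomás: 08:10-09:50, 10:55-12:20, 13:20-14:00, 14:35-16:20.
Idris ∩ Tomás ∩ Aarav: 09:10-09:50, 11:50-12:20, 13:20-14:00, 14:35-15:15, 15:20-15:55.
Idris ∩ Tomás ∩ Aarav ∩ Zara: 09:10-09:50, 11:50-12:20.
Idris ∩ Tomás ∩ Aarav ∩ Zara ∩ Gabriel: 11:50-11:55.
Idris ∩ Tomás ∩ Aarav ∩ Zara ∩ Gabriel ∩ Quinn: 11:50-11:55.
Idris ∩ Tomás ∩ Aarav ∩ Zara ∩ Gabriel ∩ Quinn ∩ Oona: ∅.
There is no time when everyone is free.
No common window is at least 90 minutes long.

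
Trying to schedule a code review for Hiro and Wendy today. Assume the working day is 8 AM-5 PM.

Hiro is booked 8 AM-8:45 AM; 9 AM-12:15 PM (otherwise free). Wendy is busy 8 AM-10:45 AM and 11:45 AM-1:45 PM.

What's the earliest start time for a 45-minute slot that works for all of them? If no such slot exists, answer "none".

13:45

Hiro free: 08:45-09:00, 12:15-17:00 (invert busy blocks within the working day).
Wendy free: 10:45-11:45, 13:45-17:00 (invert busy blocks within the working day).
Hiro ∩ Wendy: 13:45-17:00.
Those are the intersection windows.
The first common window of at least 45 minutes is 13:45-17:00, so the earliest start is 13:45.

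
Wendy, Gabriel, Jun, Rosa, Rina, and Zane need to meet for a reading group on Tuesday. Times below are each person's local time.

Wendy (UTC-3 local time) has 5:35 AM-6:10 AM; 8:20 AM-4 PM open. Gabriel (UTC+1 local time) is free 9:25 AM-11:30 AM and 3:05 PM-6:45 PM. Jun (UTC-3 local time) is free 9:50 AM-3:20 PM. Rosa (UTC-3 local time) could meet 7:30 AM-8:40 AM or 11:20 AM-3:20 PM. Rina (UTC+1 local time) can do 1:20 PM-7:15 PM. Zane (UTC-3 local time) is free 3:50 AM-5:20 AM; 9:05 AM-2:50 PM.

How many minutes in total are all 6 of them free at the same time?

205

Wendy in UTC: 08:35-09:10, 11:20-19:00 (add 3h to convert from UTC-3).
Gabriel in UTC: 08:25-10:30, 14:05-17:45 (subtract 1h to convert from UTC+1).
Jun in UTC: 12:50-18:20 (add 3h to convert from UTC-3).
Rosa in UTC: 10:30-11:40, 14:20-18:20 (add 3h to convert from UTC-3).
Rina in UTC: 12:20-18:15 (subtract 1h to convert from UTC+1).
Zane in UTC: 06:50-08:20, 12:05-17:50 (add 3h to convert from UTC-3).
Wendy ∩ Gabriel: 08:35-09:10, 14:05-17:45.
Wendy ∩ Gabriel ∩ Jun: 14:05-17:45.
Wendy ∩ Gabriel ∩ Jun ∩ Rosa: 14:20-17:45.
Wendy ∩ Gabriel ∩ Jun ∩ Rosa ∩ Rina: 14:20-17:45.
Wendy ∩ Gabriel ∩ Jun ∩ Rosa ∩ Rina ∩ Zane: 14:20-17:45.
That's a single block of 205 minutes.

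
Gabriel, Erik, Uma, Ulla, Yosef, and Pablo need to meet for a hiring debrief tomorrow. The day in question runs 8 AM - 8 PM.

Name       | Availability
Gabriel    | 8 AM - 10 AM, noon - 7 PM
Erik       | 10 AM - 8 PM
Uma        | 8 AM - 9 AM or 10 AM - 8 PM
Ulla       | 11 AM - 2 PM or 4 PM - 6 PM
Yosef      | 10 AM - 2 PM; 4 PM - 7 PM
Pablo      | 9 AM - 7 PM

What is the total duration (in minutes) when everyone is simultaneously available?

Gabriel ∩ Erik: 12:00-19:00.
Gabriel ∩ Erik ∩ Uma: 12:00-19:00.
Gabriel ∩ Erik ∩ Uma ∩ Ulla: 12:00-14:00, 16:00-18:00.
Gabriel ∩ Erik ∩ Uma ∩ Ulla ∩ Yosef: 12:00-14:00, 16:00-18:00.
Gabriel ∩ Erik ∩ Uma ∩ Ulla ∩ Yosef ∩ Pablo: 12:00-14:00, 16:00-18:00.
Summing the common windows: 120 + 120 = 240 minutes.

240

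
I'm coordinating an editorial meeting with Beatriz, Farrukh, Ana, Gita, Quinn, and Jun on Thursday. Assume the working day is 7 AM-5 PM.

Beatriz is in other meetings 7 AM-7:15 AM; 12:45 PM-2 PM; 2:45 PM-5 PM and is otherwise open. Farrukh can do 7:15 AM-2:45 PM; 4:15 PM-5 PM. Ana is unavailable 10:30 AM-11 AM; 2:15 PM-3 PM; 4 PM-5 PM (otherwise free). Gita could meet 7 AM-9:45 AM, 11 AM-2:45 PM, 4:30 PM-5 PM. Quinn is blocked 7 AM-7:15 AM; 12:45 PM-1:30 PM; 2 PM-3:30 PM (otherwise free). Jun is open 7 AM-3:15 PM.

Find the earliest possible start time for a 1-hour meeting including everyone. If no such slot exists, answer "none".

Beatriz free: 07:15-12:45, 14:00-14:45 (invert busy blocks within the working day).
Farrukh free: 07:15-14:45, 16:15-17:00.
Ana free: 07:00-10:30, 11:00-14:15, 15:00-16:00 (invert busy blocks within the working day).
Gita free: 07:00-09:45, 11:00-14:45, 16:30-17:00.
Quinn free: 07:15-12:45, 13:30-14:00, 15:30-17:00 (invert busy blocks within the working day).
Jun free: 07:00-15:15.
Beatriz ∩ Farrukh: 07:15-12:45, 14:00-14:45.
Beatriz ∩ Farrukh ∩ Ana: 07:15-10:30, 11:00-12:45, 14:00-14:15.
Beatriz ∩ Farrukh ∩ Ana ∩ Gita: 07:15-09:45, 11:00-12:45, 14:00-14:15.
Beatriz ∩ Farrukh ∩ Ana ∩ Gita ∩ Quinn: 07:15-09:45, 11:00-12:45.
Beatriz ∩ Farrukh ∩ Ana ∩ Gita ∩ Quinn ∩ Jun: 07:15-09:45, 11:00-12:45.
The first common window of at least 60 minutes is 07:15-09:45, so the earliest start is 07:15.

07:15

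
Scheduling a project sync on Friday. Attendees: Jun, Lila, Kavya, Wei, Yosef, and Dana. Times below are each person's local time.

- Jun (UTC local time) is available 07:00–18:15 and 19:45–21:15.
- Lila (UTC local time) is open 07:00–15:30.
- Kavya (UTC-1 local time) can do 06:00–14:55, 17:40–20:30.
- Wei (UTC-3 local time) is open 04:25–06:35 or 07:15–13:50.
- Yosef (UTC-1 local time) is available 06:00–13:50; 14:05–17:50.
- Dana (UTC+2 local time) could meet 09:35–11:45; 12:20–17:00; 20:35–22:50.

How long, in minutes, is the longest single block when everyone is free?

270

Jun in UTC: 07:00-18:15, 19:45-21:15.
Lila in UTC: 07:00-15:30.
Kavya in UTC: 07:00-15:55, 18:40-21:30 (add 1h to convert from UTC-1).
Wei in UTC: 07:25-09:35, 10:15-16:50 (add 3h to convert from UTC-3).
Yosef in UTC: 07:00-14:50, 15:05-18:50 (add 1h to convert from UTC-1).
Dana in UTC: 07:35-09:45, 10:20-15:00, 18:35-20:50 (subtract 2h to convert from UTC+2).
Jun ∩ Lila: 07:00-15:30.
Jun ∩ Lila ∩ Kavya: 07:00-15:30.
Jun ∩ Lila ∩ Kavya ∩ Wei: 07:25-09:35, 10:15-15:30.
Jun ∩ Lila ∩ Kavya ∩ Wei ∩ Yosef: 07:25-09:35, 10:15-14:50, 15:05-15:30.
Jun ∩ Lila ∩ Kavya ∩ Wei ∩ Yosef ∩ Dana: 07:35-09:35, 10:20-14:50.
Those are the intersection windows.
The longest is 10:20-14:50 at 270 minutes.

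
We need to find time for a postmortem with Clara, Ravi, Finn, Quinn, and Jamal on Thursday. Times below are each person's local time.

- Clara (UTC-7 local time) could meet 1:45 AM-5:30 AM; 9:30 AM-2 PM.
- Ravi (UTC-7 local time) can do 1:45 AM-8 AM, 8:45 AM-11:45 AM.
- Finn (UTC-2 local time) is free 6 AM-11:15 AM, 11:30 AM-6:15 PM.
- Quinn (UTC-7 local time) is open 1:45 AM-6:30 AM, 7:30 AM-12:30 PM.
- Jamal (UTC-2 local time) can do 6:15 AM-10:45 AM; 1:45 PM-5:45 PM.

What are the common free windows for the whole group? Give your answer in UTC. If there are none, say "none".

Clara in UTC: 08:45-12:30, 16:30-21:00 (add 7h to convert from UTC-7).
Ravi in UTC: 08:45-15:00, 15:45-18:45 (add 7h to convert from UTC-7).
Finn in UTC: 08:00-13:15, 13:30-20:15 (add 2h to convert from UTC-2).
Quinn in UTC: 08:45-13:30, 14:30-19:30 (add 7h to convert from UTC-7).
Jamal in UTC: 08:15-12:45, 15:45-19:45 (add 2h to convert from UTC-2).
Clara ∩ Ravi: 08:45-12:30, 16:30-18:45.
Clara ∩ Ravi ∩ Finn: 08:45-12:30, 16:30-18:45.
Clara ∩ Ravi ∩ Finn ∩ Quinn: 08:45-12:30, 16:30-18:45.
Clara ∩ Ravi ∩ Finn ∩ Quinn ∩ Jamal: 08:45-12:30, 16:30-18:45.

08:45-12:30, 16:30-18:45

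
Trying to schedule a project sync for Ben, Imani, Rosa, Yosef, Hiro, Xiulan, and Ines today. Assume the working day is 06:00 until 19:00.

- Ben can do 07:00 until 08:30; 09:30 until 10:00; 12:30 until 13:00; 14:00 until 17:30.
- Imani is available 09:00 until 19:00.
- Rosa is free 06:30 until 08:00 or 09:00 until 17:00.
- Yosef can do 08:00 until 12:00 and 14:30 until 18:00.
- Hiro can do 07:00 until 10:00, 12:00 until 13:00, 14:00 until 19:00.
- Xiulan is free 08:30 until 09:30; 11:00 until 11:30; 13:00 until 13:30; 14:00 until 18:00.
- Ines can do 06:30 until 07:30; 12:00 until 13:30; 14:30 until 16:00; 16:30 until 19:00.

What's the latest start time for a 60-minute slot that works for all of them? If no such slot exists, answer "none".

Ben ∩ Imani: 09:30-10:00, 12:30-13:00, 14:00-17:30.
Ben ∩ Imani ∩ Rosa: 09:30-10:00, 12:30-13:00, 14:00-17:00.
Ben ∩ Imani ∩ Rosa ∩ Yosef: 09:30-10:00, 14:30-17:00.
Ben ∩ Imani ∩ Rosa ∩ Yosef ∩ Hiro: 09:30-10:00, 14:30-17:00.
Ben ∩ Imani ∩ Rosa ∩ Yosef ∩ Hiro ∩ Xiulan: 14:30-17:00.
Ben ∩ Imani ∩ Rosa ∩ Yosef ∩ Hiro ∩ Xiulan ∩ Ines: 14:30-16:00, 16:30-17:00.
Those are the intersection windows.
The last common window of at least 60 minutes is 14:30-16:00; a 60-minute meeting can start as late as 15:00 and still end by 16:00.

15:00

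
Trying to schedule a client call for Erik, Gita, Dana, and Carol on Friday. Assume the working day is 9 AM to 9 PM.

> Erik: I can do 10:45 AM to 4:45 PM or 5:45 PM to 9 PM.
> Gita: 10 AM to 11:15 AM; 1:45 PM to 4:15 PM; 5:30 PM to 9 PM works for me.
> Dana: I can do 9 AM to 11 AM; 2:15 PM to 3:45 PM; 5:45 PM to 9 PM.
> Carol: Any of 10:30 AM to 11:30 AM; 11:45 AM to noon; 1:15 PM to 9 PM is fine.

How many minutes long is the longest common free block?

Erik ∩ Gita: 10:45-11:15, 13:45-16:15, 17:45-21:00.
Erik ∩ Gita ∩ Dana: 10:45-11:00, 14:15-15:45, 17:45-21:00.
Erik ∩ Gita ∩ Dana ∩ Carol: 10:45-11:00, 14:15-15:45, 17:45-21:00.
The longest is 17:45-21:00 at 195 minutes.

195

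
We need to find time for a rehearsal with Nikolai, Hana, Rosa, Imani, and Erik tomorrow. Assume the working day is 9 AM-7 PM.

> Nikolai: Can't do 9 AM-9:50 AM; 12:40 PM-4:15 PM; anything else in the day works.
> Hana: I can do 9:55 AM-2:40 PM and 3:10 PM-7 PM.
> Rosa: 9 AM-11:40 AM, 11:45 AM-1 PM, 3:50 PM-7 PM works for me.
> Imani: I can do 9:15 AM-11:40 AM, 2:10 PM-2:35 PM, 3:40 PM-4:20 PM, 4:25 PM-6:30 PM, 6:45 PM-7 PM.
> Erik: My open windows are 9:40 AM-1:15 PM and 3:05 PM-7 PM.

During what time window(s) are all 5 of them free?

09:55-11:40, 16:15-16:20, 16:25-18:30, 18:45-19:00

Nikolai free: 09:50-12:40, 16:15-19:00 (invert busy blocks within the working day).
Hana free: 09:55-14:40, 15:10-19:00.
Rosa free: 09:00-11:40, 11:45-13:00, 15:50-19:00.
Imani free: 09:15-11:40, 14:10-14:35, 15:40-16:20, 16:25-18:30, 18:45-19:00.
Erik free: 09:40-13:15, 15:05-19:00.
Nikolai ∩ Hana: 09:55-12:40, 16:15-19:00.
Nikolai ∩ Hana ∩ Rosa: 09:55-11:40, 11:45-12:40, 16:15-19:00.
Nikolai ∩ Hana ∩ Rosa ∩ Imani: 09:55-11:40, 16:15-16:20, 16:25-18:30, 18:45-19:00.
Nikolai ∩ Hana ∩ Rosa ∩ Imani ∩ Erik: 09:55-11:40, 16:15-16:20, 16:25-18:30, 18:45-19:00.
Those are the intersection windows.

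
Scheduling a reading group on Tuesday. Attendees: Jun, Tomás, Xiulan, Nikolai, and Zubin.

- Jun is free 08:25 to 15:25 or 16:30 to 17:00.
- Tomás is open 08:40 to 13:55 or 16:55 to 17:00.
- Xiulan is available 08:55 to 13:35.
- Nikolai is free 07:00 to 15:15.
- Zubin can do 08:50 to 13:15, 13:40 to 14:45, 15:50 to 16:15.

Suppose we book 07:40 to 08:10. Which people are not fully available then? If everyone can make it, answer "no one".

Jun, Tomás, Xiulan, Zubin

Jun: not fully free for 07:40-08:10. Tomás: not fully free for 07:40-08:10. Xiulan: not fully free for 07:40-08:10. Nikolai: free for 07:40-08:10. Zubin: not fully free for 07:40-08:10.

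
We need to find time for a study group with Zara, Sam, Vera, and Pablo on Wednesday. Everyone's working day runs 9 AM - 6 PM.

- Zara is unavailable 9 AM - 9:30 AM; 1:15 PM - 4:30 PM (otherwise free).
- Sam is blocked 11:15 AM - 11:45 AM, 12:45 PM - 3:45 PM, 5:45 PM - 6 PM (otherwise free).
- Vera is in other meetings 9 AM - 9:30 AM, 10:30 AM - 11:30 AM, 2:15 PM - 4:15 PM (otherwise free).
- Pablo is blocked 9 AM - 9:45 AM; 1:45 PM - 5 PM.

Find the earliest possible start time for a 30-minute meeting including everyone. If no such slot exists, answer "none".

09:45

Zara free: 09:30-13:15, 16:30-18:00 (invert busy blocks within the working day).
Sam free: 09:00-11:15, 11:45-12:45, 15:45-17:45 (invert busy blocks within the working day).
Vera free: 09:30-10:30, 11:30-14:15, 16:15-18:00 (invert busy blocks within the working day).
Pablo free: 09:45-13:45, 17:00-18:00 (invert busy blocks within the working day).
Zara ∩ Sam: 09:30-11:15, 11:45-12:45, 16:30-17:45.
Zara ∩ Sam ∩ Vera: 09:30-10:30, 11:45-12:45, 16:30-17:45.
Zara ∩ Sam ∩ Vera ∩ Pablo: 09:45-10:30, 11:45-12:45, 17:00-17:45.
The first common window of at least 30 minutes is 09:45-10:30, so the earliest start is 09:45.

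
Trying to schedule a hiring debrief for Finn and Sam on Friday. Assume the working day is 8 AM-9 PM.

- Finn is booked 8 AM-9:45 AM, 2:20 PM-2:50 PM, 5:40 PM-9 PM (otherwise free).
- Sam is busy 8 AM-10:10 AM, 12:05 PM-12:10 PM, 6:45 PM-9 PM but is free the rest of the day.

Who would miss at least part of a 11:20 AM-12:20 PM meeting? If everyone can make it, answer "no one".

Sam

Finn free: 09:45-14:20, 14:50-17:40 (invert busy blocks within the working day).
Sam free: 10:10-12:05, 12:10-18:45 (invert busy blocks within the working day).
Finn: free for 11:20-12:20. Sam: not fully free for 11:20-12:20.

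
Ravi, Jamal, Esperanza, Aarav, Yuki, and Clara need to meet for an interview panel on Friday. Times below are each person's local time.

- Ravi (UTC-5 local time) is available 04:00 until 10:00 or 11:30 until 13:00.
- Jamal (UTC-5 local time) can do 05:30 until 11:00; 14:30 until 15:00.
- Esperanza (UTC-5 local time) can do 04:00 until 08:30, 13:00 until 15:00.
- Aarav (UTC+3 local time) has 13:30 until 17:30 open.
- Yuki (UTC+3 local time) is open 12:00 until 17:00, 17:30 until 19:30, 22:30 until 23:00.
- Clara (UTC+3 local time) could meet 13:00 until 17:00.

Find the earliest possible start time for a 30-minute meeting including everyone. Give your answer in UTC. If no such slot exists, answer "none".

10:30

Ravi in UTC: 09:00-15:00, 16:30-18:00 (add 5h to convert from UTC-5).
Jamal in UTC: 10:30-16:00, 19:30-20:00 (add 5h to convert from UTC-5).
Esperanza in UTC: 09:00-13:30, 18:00-20:00 (add 5h to convert from UTC-5).
Aarav in UTC: 10:30-14:30 (subtract 3h to convert from UTC+3).
Yuki in UTC: 09:00-14:00, 14:30-16:30, 19:30-20:00 (subtract 3h to convert from UTC+3).
Clara in UTC: 10:00-14:00 (subtract 3h to convert from UTC+3).
Ravi ∩ Jamal: 10:30-15:00.
Ravi ∩ Jamal ∩ Esperanza: 10:30-13:30.
Ravi ∩ Jamal ∩ Esperanza ∩ Aarav: 10:30-13:30.
Ravi ∩ Jamal ∩ Esperanza ∩ Aarav ∩ Yuki: 10:30-13:30.
Ravi ∩ Jamal ∩ Esperanza ∩ Aarav ∩ Yuki ∩ Clara: 10:30-13:30.
Those are the intersection windows.
The first common window of at least 30 minutes is 10:30-13:30, so the earliest start is 10:30.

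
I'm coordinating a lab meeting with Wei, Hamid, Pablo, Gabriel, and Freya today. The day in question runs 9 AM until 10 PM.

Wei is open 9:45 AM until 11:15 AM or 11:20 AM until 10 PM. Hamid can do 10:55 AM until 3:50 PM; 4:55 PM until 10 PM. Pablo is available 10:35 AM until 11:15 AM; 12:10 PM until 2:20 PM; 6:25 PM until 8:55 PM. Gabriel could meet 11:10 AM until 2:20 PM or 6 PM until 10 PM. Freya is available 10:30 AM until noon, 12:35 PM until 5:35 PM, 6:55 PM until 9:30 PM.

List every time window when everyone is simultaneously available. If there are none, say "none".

Wei ∩ Hamid: 10:55-11:15, 11:20-15:50, 16:55-22:00.
Wei ∩ Hamid ∩ Pablo: 10:55-11:15, 12:10-14:20, 18:25-20:55.
Wei ∩ Hamid ∩ Pablo ∩ Gabriel: 11:10-11:15, 12:10-14:20, 18:25-20:55.
Wei ∩ Hamid ∩ Pablo ∩ Gabriel ∩ Freya: 11:10-11:15, 12:35-14:20, 18:55-20:55.

11:10-11:15, 12:35-14:20, 18:55-20:55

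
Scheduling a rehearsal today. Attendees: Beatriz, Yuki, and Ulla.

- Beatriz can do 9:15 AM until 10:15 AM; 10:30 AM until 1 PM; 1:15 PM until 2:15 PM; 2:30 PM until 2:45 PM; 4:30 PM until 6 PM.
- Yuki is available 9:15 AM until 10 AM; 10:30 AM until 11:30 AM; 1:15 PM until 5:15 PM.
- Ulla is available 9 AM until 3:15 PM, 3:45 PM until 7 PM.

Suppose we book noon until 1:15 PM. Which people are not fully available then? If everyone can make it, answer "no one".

Beatriz: not fully free for 12:00-13:15. Yuki: not fully free for 12:00-13:15. Ulla: free for 12:00-13:15.

Beatriz, Yuki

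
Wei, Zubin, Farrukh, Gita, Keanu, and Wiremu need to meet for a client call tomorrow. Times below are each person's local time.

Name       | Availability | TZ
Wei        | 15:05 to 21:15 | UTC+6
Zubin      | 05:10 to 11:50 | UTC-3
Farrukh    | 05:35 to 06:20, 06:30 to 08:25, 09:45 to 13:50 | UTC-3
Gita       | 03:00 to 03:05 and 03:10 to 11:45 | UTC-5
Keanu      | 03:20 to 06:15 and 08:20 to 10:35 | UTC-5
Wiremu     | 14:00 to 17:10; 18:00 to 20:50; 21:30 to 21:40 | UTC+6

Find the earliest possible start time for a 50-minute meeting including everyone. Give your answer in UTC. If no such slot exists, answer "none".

Wei in UTC: 09:05-15:15 (subtract 6h to convert from UTC+6).
Zubin in UTC: 08:10-14:50 (add 3h to convert from UTC-3).
Farrukh in UTC: 08:35-09:20, 09:30-11:25, 12:45-16:50 (add 3h to convert from UTC-3).
Gita in UTC: 08:00-08:05, 08:10-16:45 (add 5h to convert from UTC-5).
Keanu in UTC: 08:20-11:15, 13:20-15:35 (add 5h to convert from UTC-5).
Wiremu in UTC: 08:00-11:10, 12:00-14:50, 15:30-15:40 (subtract 6h to convert from UTC+6).
Wei ∩ Zubin: 09:05-14:50.
Wei ∩ Zubin ∩ Farrukh: 09:05-09:20, 09:30-11:25, 12:45-14:50.
Wei ∩ Zubin ∩ Farrukh ∩ Gita: 09:05-09:20, 09:30-11:25, 12:45-14:50.
Wei ∩ Zubin ∩ Farrukh ∩ Gita ∩ Keanu: 09:05-09:20, 09:30-11:15, 13:20-14:50.
Wei ∩ Zubin ∩ Farrukh ∩ Gita ∩ Keanu ∩ Wiremu: 09:05-09:20, 09:30-11:10, 13:20-14:50.
The first common window of at least 50 minutes is 09:30-11:10, so the earliest start is 09:30.

09:30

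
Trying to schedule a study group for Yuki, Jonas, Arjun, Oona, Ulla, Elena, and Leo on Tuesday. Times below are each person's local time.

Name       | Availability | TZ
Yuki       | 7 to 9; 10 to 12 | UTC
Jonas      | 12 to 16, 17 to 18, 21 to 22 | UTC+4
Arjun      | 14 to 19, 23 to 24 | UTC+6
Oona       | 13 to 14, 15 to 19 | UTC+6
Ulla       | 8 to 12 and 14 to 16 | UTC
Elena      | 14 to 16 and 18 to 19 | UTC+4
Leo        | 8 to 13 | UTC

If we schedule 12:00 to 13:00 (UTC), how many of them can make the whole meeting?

Yuki in UTC: 07:00-09:00, 10:00-12:00.
Jonas in UTC: 08:00-12:00, 13:00-14:00, 17:00-18:00 (subtract 4h to convert from UTC+4).
Arjun in UTC: 08:00-13:00, 17:00-18:00 (subtract 6h to convert from UTC+6).
Oona in UTC: 07:00-08:00, 09:00-13:00 (subtract 6h to convert from UTC+6).
Ulla in UTC: 08:00-12:00, 14:00-16:00.
Elena in UTC: 10:00-12:00, 14:00-15:00 (subtract 4h to convert from UTC+4).
Leo in UTC: 08:00-13:00.
Arjun, Oona, and Leo can make the full 12:00-13:00 slot — that's 3.

3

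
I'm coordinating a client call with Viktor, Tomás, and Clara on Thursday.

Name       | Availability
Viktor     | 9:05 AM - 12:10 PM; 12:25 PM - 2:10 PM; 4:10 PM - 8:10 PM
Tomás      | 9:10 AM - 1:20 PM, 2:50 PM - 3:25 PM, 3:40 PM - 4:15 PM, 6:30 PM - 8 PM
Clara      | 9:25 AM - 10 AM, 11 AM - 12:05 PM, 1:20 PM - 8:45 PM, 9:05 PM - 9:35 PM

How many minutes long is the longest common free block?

90

Viktor ∩ Tomás: 09:10-12:10, 12:25-13:20, 16:10-16:15, 18:30-20:00.
Viktor ∩ Tomás ∩ Clara: 09:25-10:00, 11:00-12:05, 16:10-16:15, 18:30-20:00.
The longest is 18:30-20:00 at 90 minutes.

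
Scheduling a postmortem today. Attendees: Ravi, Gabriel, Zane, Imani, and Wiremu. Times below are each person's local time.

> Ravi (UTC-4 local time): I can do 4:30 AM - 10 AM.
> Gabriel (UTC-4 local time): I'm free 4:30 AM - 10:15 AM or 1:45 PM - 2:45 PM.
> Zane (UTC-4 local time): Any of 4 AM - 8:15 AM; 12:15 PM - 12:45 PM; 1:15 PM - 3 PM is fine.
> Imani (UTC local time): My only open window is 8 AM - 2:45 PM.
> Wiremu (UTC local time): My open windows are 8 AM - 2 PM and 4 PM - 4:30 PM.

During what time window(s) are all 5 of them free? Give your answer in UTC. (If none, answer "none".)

08:30-12:15

Ravi in UTC: 08:30-14:00 (add 4h to convert from UTC-4).
Gabriel in UTC: 08:30-14:15, 17:45-18:45 (add 4h to convert from UTC-4).
Zane in UTC: 08:00-12:15, 16:15-16:45, 17:15-19:00 (add 4h to convert from UTC-4).
Imani in UTC: 08:00-14:45.
Wiremu in UTC: 08:00-14:00, 16:00-16:30.
Ravi ∩ Gabriel: 08:30-14:00.
Ravi ∩ Gabriel ∩ Zane: 08:30-12:15.
Ravi ∩ Gabriel ∩ Zane ∩ Imani: 08:30-12:15.
Ravi ∩ Gabriel ∩ Zane ∩ Imani ∩ Wiremu: 08:30-12:15.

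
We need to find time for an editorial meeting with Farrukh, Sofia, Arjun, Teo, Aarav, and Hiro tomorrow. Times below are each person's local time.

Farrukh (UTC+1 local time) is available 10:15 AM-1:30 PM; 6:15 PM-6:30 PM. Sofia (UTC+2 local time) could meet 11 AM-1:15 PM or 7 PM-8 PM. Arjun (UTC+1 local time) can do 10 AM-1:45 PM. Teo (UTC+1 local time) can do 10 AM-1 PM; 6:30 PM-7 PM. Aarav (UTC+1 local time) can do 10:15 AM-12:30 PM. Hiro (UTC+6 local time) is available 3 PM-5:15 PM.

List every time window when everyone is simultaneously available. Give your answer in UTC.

Farrukh in UTC: 09:15-12:30, 17:15-17:30 (subtract 1h to convert from UTC+1).
Sofia in UTC: 09:00-11:15, 17:00-18:00 (subtract 2h to convert from UTC+2).
Arjun in UTC: 09:00-12:45 (subtract 1h to convert from UTC+1).
Teo in UTC: 09:00-12:00, 17:30-18:00 (subtract 1h to convert from UTC+1).
Aarav in UTC: 09:15-11:30 (subtract 1h to convert from UTC+1).
Hiro in UTC: 09:00-11:15 (subtract 6h to convert from UTC+6).
Farrukh ∩ Sofia: 09:15-11:15, 17:15-17:30.
Farrukh ∩ Sofia ∩ Arjun: 09:15-11:15.
Farrukh ∩ Sofia ∩ Arjun ∩ Teo: 09:15-11:15.
Farrukh ∩ Sofia ∩ Arjun ∩ Teo ∩ Aarav: 09:15-11:15.
Farrukh ∩ Sofia ∩ Arjun ∩ Teo ∩ Aarav ∩ Hiro: 09:15-11:15.
Those are the intersection windows.

09:15-11:15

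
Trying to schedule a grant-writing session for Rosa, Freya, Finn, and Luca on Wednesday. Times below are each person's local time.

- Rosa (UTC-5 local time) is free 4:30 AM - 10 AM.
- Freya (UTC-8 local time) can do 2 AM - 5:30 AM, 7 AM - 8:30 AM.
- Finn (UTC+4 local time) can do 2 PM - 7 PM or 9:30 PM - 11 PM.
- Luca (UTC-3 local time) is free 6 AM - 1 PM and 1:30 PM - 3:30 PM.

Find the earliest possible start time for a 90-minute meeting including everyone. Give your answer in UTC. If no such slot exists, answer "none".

Rosa in UTC: 09:30-15:00 (add 5h to convert from UTC-5).
Freya in UTC: 10:00-13:30, 15:00-16:30 (add 8h to convert from UTC-8).
Finn in UTC: 10:00-15:00, 17:30-19:00 (subtract 4h to convert from UTC+4).
Luca in UTC: 09:00-16:00, 16:30-18:30 (add 3h to convert from UTC-3).
Rosa ∩ Freya: 10:00-13:30.
Rosa ∩ Freya ∩ Finn: 10:00-13:30.
Rosa ∩ Freya ∩ Finn ∩ Luca: 10:00-13:30.
The first common window of at least 90 minutes is 10:00-13:30, so the earliest start is 10:00.

10:00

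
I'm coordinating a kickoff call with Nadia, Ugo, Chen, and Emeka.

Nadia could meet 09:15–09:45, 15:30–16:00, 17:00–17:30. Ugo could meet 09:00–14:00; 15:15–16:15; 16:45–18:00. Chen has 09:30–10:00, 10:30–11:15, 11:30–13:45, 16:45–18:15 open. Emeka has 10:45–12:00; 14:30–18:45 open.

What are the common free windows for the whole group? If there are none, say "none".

Nadia ∩ Ugo: 09:15-09:45, 15:30-16:00, 17:00-17:30.
Nadia ∩ Ugo ∩ Chen: 09:30-09:45, 17:00-17:30.
Nadia ∩ Ugo ∩ Chen ∩ Emeka: 17:00-17:30.

17:00-17:30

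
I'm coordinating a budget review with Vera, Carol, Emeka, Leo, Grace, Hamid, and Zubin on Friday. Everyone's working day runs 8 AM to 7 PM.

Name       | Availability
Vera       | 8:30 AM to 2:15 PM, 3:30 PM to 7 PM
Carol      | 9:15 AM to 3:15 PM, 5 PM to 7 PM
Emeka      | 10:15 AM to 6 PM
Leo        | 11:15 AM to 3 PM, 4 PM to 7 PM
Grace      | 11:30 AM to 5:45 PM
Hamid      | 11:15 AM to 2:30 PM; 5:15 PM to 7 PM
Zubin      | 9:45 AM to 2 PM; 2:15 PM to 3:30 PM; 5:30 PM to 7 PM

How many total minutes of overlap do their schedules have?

165

Vera ∩ Carol: 09:15-14:15, 17:00-19:00.
Vera ∩ Carol ∩ Emeka: 10:15-14:15, 17:00-18:00.
Vera ∩ Carol ∩ Emeka ∩ Leo: 11:15-14:15, 17:00-18:00.
Vera ∩ Carol ∩ Emeka ∩ Leo ∩ Grace: 11:30-14:15, 17:00-17:45.
Vera ∩ Carol ∩ Emeka ∩ Leo ∩ Grace ∩ Hamid: 11:30-14:15, 17:15-17:45.
Vera ∩ Carol ∩ Emeka ∩ Leo ∩ Grace ∩ Hamid ∩ Zubin: 11:30-14:00, 17:30-17:45.
Those are the intersection windows.
Summing the common windows: 150 + 15 = 165 minutes.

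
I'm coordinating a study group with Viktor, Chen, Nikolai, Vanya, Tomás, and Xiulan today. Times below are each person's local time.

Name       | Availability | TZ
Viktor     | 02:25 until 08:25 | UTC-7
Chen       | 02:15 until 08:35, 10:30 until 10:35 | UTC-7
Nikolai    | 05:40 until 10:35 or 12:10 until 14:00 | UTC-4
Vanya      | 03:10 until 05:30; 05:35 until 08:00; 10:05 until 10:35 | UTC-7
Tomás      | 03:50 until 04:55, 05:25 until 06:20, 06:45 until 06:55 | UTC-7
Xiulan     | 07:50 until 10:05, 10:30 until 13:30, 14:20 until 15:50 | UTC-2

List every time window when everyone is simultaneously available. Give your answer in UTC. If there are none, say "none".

10:50-11:55, 12:35-13:20, 13:45-13:55

Viktor in UTC: 09:25-15:25 (add 7h to convert from UTC-7).
Chen in UTC: 09:15-15:35, 17:30-17:35 (add 7h to convert from UTC-7).
Nikolai in UTC: 09:40-14:35, 16:10-18:00 (add 4h to convert from UTC-4).
Vanya in UTC: 10:10-12:30, 12:35-15:00, 17:05-17:35 (add 7h to convert from UTC-7).
Tomás in UTC: 10:50-11:55, 12:25-13:20, 13:45-13:55 (add 7h to convert from UTC-7).
Xiulan in UTC: 09:50-12:05, 12:30-15:30, 16:20-17:50 (add 2h to convert from UTC-2).
Viktor ∩ Chen: 09:25-15:25.
Viktor ∩ Chen ∩ Nikolai: 09:40-14:35.
Viktor ∩ Chen ∩ Nikolai ∩ Vanya: 10:10-12:30, 12:35-14:35.
Viktor ∩ Chen ∩ Nikolai ∩ Vanya ∩ Tomás: 10:50-11:55, 12:25-12:30, 12:35-13:20, 13:45-13:55.
Viktor ∩ Chen ∩ Nikolai ∩ Vanya ∩ Tomás ∩ Xiulan: 10:50-11:55, 12:35-13:20, 13:45-13:55.
So the common availability across everyone is 10:50-11:55, 12:35-13:20, 13:45-13:55.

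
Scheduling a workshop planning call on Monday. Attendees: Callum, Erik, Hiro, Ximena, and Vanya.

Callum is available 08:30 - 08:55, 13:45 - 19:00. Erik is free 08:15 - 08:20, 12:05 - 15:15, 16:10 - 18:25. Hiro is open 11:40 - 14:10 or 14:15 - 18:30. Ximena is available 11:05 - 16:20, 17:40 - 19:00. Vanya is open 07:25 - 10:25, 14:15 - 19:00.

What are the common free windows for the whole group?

14:15-15:15, 16:10-16:20, 17:40-18:25

Callum ∩ Erik: 13:45-15:15, 16:10-18:25.
Callum ∩ Erik ∩ Hiro: 13:45-14:10, 14:15-15:15, 16:10-18:25.
Callum ∩ Erik ∩ Hiro ∩ Ximena: 13:45-14:10, 14:15-15:15, 16:10-16:20, 17:40-18:25.
Callum ∩ Erik ∩ Hiro ∩ Ximena ∩ Vanya: 14:15-15:15, 16:10-16:20, 17:40-18:25.
So the common availability across everyone is 14:15-15:15, 16:10-16:20, 17:40-18:25.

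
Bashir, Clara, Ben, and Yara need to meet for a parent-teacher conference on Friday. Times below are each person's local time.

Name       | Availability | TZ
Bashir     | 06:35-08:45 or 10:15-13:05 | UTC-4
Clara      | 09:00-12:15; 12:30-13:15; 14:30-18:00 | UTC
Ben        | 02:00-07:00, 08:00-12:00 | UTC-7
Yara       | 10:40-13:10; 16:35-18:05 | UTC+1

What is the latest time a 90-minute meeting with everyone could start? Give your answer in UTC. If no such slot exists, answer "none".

Bashir in UTC: 10:35-12:45, 14:15-17:05 (add 4h to convert from UTC-4).
Clara in UTC: 09:00-12:15, 12:30-13:15, 14:30-18:00.
Ben in UTC: 09:00-14:00, 15:00-19:00 (add 7h to convert from UTC-7).
Yara in UTC: 09:40-12:10, 15:35-17:05 (subtract 1h to convert from UTC+1).
Bashir ∩ Clara: 10:35-12:15, 12:30-12:45, 14:30-17:05.
Bashir ∩ Clara ∩ Ben: 10:35-12:15, 12:30-12:45, 15:00-17:05.
Bashir ∩ Clara ∩ Ben ∩ Yara: 10:35-12:10, 15:35-17:05.
Those are the intersection windows.
The last common window of at least 90 minutes is 15:35-17:05; a 90-minute meeting can start as late as 15:35 and still end by 17:05.

15:35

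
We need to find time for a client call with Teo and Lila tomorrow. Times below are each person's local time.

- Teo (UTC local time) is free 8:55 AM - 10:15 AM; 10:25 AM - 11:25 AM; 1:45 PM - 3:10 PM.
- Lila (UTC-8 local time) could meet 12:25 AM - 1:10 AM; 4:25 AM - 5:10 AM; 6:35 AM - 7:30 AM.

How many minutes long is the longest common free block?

Teo in UTC: 08:55-10:15, 10:25-11:25, 13:45-15:10.
Lila in UTC: 08:25-09:10, 12:25-13:10, 14:35-15:30 (add 8h to convert from UTC-8).
Teo ∩ Lila: 08:55-09:10, 14:35-15:10.
So the common availability across everyone is 08:55-09:10, 14:35-15:10.
The longest is 14:35-15:10 at 35 minutes.

35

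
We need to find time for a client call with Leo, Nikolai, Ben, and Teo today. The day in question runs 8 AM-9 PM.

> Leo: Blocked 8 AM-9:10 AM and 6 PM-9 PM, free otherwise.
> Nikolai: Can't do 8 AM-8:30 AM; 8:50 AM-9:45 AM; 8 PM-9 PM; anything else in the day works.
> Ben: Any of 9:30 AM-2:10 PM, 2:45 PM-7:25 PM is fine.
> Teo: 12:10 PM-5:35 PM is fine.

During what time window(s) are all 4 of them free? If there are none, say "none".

12:10-14:10, 14:45-17:35

Leo free: 09:10-18:00 (invert busy blocks within the working day).
Nikolai free: 08:30-08:50, 09:45-20:00 (invert busy blocks within the working day).
Ben free: 09:30-14:10, 14:45-19:25.
Teo free: 12:10-17:35.
Leo ∩ Nikolai: 09:45-18:00.
Leo ∩ Nikolai ∩ Ben: 09:45-14:10, 14:45-18:00.
Leo ∩ Nikolai ∩ Ben ∩ Teo: 12:10-14:10, 14:45-17:35.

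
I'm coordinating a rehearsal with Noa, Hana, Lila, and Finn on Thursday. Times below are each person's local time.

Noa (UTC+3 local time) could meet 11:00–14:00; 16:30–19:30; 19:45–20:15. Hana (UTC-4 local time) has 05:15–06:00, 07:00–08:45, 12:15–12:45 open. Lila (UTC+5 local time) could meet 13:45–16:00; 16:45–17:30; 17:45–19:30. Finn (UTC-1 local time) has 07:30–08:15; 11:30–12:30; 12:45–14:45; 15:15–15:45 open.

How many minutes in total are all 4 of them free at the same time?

Noa in UTC: 08:00-11:00, 13:30-16:30, 16:45-17:15 (subtract 3h to convert from UTC+3).
Hana in UTC: 09:15-10:00, 11:00-12:45, 16:15-16:45 (add 4h to convert from UTC-4).
Lila in UTC: 08:45-11:00, 11:45-12:30, 12:45-14:30 (subtract 5h to convert from UTC+5).
Finn in UTC: 08:30-09:15, 12:30-13:30, 13:45-15:45, 16:15-16:45 (add 1h to convert from UTC-1).
Noa ∩ Hana: 09:15-10:00, 16:15-16:30.
Noa ∩ Hana ∩ Lila: 09:15-10:00.
Noa ∩ Hana ∩ Lila ∩ Finn: ∅.
There is no time when everyone is free.
There is no common window, so the total is 0 minutes.

0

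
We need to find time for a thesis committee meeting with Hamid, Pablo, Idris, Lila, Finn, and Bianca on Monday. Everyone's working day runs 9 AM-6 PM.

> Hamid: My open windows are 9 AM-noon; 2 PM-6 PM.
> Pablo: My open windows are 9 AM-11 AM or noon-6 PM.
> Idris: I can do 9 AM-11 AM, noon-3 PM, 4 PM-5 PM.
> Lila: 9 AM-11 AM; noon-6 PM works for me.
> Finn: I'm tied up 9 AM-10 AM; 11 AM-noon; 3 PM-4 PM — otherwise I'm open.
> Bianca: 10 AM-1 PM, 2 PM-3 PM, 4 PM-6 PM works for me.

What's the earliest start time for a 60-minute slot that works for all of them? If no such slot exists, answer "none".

10:00

Hamid free: 09:00-12:00, 14:00-18:00.
Pablo free: 09:00-11:00, 12:00-18:00.
Idris free: 09:00-11:00, 12:00-15:00, 16:00-17:00.
Lila free: 09:00-11:00, 12:00-18:00.
Finn free: 10:00-11:00, 12:00-15:00, 16:00-18:00 (invert busy blocks within the working day).
Bianca free: 10:00-13:00, 14:00-15:00, 16:00-18:00.
Hamid ∩ Pablo: 09:00-11:00, 14:00-18:00.
Hamid ∩ Pablo ∩ Idris: 09:00-11:00, 14:00-15:00, 16:00-17:00.
Hamid ∩ Pablo ∩ Idris ∩ Lila: 09:00-11:00, 14:00-15:00, 16:00-17:00.
Hamid ∩ Pablo ∩ Idris ∩ Lila ∩ Finn: 10:00-11:00, 14:00-15:00, 16:00-17:00.
Hamid ∩ Pablo ∩ Idris ∩ Lila ∩ Finn ∩ Bianca: 10:00-11:00, 14:00-15:00, 16:00-17:00.
So the common availability across everyone is 10:00-11:00, 14:00-15:00, 16:00-17:00.
The first common window of at least 60 minutes is 10:00-11:00, so the earliest start is 10:00.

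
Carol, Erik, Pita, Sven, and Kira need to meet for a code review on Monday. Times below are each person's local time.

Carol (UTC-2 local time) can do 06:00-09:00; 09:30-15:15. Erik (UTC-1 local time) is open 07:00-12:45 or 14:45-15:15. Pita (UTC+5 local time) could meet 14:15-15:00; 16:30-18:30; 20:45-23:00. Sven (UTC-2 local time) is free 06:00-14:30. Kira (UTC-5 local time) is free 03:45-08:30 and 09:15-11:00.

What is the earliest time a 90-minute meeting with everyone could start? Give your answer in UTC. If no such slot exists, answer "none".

11:30

Carol in UTC: 08:00-11:00, 11:30-17:15 (add 2h to convert from UTC-2).
Erik in UTC: 08:00-13:45, 15:45-16:15 (add 1h to convert from UTC-1).
Pita in UTC: 09:15-10:00, 11:30-13:30, 15:45-18:00 (subtract 5h to convert from UTC+5).
Sven in UTC: 08:00-16:30 (add 2h to convert from UTC-2).
Kira in UTC: 08:45-13:30, 14:15-16:00 (add 5h to convert from UTC-5).
Carol ∩ Erik: 08:00-11:00, 11:30-13:45, 15:45-16:15.
Carol ∩ Erik ∩ Pita: 09:15-10:00, 11:30-13:30, 15:45-16:15.
Carol ∩ Erik ∩ Pita ∩ Sven: 09:15-10:00, 11:30-13:30, 15:45-16:15.
Carol ∩ Erik ∩ Pita ∩ Sven ∩ Kira: 09:15-10:00, 11:30-13:30, 15:45-16:00.
So the common availability across everyone is 09:15-10:00, 11:30-13:30, 15:45-16:00.
The first common window of at least 90 minutes is 11:30-13:30, so the earliest start is 11:30.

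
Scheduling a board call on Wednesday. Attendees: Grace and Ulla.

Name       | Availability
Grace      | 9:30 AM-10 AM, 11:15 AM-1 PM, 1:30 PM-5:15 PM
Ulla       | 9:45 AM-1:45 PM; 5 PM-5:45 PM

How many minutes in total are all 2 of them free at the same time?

Grace ∩ Ulla: 09:45-10:00, 11:15-13:00, 13:30-13:45, 17:00-17:15.
So the common availability across everyone is 09:45-10:00, 11:15-13:00, 13:30-13:45, 17:00-17:15.
Summing the common windows: 15 + 105 + 15 + 15 = 150 minutes.

150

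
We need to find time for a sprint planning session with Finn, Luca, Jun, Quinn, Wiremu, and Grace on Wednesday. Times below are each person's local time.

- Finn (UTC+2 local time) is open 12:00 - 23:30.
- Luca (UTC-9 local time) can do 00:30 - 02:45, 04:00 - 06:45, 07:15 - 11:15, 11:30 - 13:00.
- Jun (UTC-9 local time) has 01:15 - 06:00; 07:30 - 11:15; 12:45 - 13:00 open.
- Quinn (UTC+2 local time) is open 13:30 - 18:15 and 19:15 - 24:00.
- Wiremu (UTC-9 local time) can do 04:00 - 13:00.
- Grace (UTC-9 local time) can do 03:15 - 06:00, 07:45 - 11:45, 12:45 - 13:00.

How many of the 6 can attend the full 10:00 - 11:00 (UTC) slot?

2

Finn in UTC: 10:00-21:30 (subtract 2h to convert from UTC+2).
Luca in UTC: 09:30-11:45, 13:00-15:45, 16:15-20:15, 20:30-22:00 (add 9h to convert from UTC-9).
Jun in UTC: 10:15-15:00, 16:30-20:15, 21:45-22:00 (add 9h to convert from UTC-9).
Quinn in UTC: 11:30-16:15, 17:15-22:00 (subtract 2h to convert from UTC+2).
Wiremu in UTC: 13:00-22:00 (add 9h to convert from UTC-9).
Grace in UTC: 12:15-15:00, 16:45-20:45, 21:45-22:00 (add 9h to convert from UTC-9).
Finn and Luca can make the full 10:00-11:00 slot — that's 2.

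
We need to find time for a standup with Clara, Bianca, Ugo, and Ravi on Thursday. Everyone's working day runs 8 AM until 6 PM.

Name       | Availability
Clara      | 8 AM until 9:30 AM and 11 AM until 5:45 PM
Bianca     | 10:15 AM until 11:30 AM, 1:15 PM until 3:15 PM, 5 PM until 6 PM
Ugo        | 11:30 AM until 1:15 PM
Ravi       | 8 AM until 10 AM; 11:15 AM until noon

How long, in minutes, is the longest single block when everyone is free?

0

Clara ∩ Bianca: 11:00-11:30, 13:15-15:15, 17:00-17:45.
Clara ∩ Bianca ∩ Ugo: ∅.
Clara ∩ Bianca ∩ Ugo ∩ Ravi: ∅.
There is no time when everyone is free.
No common window exists, so the longest block is 0 minutes.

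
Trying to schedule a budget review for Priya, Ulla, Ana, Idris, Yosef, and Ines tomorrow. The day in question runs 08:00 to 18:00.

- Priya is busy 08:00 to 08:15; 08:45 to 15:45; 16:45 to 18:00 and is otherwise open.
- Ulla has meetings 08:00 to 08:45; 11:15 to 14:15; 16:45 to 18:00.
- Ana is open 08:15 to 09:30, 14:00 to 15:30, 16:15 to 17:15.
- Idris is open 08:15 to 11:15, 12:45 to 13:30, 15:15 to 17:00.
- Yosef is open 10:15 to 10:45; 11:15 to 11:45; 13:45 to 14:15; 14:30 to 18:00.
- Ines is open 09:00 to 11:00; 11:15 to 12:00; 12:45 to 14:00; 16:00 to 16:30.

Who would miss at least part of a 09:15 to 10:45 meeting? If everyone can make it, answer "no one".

Ana, Priya, Yosef

Priya free: 08:15-08:45, 15:45-16:45 (invert busy blocks within the working day).
Ulla free: 08:45-11:15, 14:15-16:45 (invert busy blocks within the working day).
Ana free: 08:15-09:30, 14:00-15:30, 16:15-17:15.
Idris free: 08:15-11:15, 12:45-13:30, 15:15-17:00.
Yosef free: 10:15-10:45, 11:15-11:45, 13:45-14:15, 14:30-18:00.
Ines free: 09:00-11:00, 11:15-12:00, 12:45-14:00, 16:00-16:30.
Priya: not fully free for 09:15-10:45. Ulla: free for 09:15-10:45. Ana: not fully free for 09:15-10:45. Idris: free for 09:15-10:45. Yosef: not fully free for 09:15-10:45. Ines: free for 09:15-10:45.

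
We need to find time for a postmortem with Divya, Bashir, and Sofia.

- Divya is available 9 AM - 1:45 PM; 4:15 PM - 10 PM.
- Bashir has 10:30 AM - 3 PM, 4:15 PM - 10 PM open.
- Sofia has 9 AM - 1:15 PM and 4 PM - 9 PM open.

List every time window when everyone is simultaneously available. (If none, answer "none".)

10:30-13:15, 16:15-21:00

Divya ∩ Bashir: 10:30-13:45, 16:15-22:00.
Divya ∩ Bashir ∩ Sofia: 10:30-13:15, 16:15-21:00.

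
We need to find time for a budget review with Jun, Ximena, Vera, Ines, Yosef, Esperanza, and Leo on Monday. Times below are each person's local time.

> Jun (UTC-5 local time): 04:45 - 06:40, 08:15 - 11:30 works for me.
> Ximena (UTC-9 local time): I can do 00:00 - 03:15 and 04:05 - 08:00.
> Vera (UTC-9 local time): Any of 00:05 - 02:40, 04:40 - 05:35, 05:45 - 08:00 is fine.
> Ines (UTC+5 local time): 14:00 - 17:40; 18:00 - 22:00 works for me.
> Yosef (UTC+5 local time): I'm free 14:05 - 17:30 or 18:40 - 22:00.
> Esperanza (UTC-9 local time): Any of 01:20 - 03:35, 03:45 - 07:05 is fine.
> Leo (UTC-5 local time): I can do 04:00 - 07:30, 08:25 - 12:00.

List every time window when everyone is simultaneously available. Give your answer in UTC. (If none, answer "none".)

10:20-11:40, 13:40-14:35, 14:45-16:05

Jun in UTC: 09:45-11:40, 13:15-16:30 (add 5h to convert from UTC-5).
Ximena in UTC: 09:00-12:15, 13:05-17:00 (add 9h to convert from UTC-9).
Vera in UTC: 09:05-11:40, 13:40-14:35, 14:45-17:00 (add 9h to convert from UTC-9).
Ines in UTC: 09:00-12:40, 13:00-17:00 (subtract 5h to convert from UTC+5).
Yosef in UTC: 09:05-12:30, 13:40-17:00 (subtract 5h to convert from UTC+5).
Esperanza in UTC: 10:20-12:35, 12:45-16:05 (add 9h to convert from UTC-9).
Leo in UTC: 09:00-12:30, 13:25-17:00 (add 5h to convert from UTC-5).
Jun ∩ Ximena: 09:45-11:40, 13:15-16:30.
Jun ∩ Ximena ∩ Vera: 09:45-11:40, 13:40-14:35, 14:45-16:30.
Jun ∩ Ximena ∩ Vera ∩ Ines: 09:45-11:40, 13:40-14:35, 14:45-16:30.
Jun ∩ Ximena ∩ Vera ∩ Ines ∩ Yosef: 09:45-11:40, 13:40-14:35, 14:45-16:30.
Jun ∩ Ximena ∩ Vera ∩ Ines ∩ Yosef ∩ Esperanza: 10:20-11:40, 13:40-14:35, 14:45-16:05.
Jun ∩ Ximena ∩ Vera ∩ Ines ∩ Yosef ∩ Esperanza ∩ Leo: 10:20-11:40, 13:40-14:35, 14:45-16:05.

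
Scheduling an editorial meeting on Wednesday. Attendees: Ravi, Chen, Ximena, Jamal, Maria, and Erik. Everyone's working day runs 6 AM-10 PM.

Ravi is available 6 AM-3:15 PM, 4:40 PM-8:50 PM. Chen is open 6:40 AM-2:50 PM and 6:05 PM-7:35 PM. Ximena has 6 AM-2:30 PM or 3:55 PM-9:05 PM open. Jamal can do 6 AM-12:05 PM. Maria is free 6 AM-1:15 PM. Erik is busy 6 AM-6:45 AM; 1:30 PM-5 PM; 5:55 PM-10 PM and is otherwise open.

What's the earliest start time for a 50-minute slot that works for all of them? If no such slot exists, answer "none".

06:45

Ravi free: 06:00-15:15, 16:40-20:50.
Chen free: 06:40-14:50, 18:05-19:35.
Ximena free: 06:00-14:30, 15:55-21:05.
Jamal free: 06:00-12:05.
Maria free: 06:00-13:15.
Erik free: 06:45-13:30, 17:00-17:55 (invert busy blocks within the working day).
Ravi ∩ Chen: 06:40-14:50, 18:05-19:35.
Ravi ∩ Chen ∩ Ximena: 06:40-14:30, 18:05-19:35.
Ravi ∩ Chen ∩ Ximena ∩ Jamal: 06:40-12:05.
Ravi ∩ Chen ∩ Ximena ∩ Jamal ∩ Maria: 06:40-12:05.
Ravi ∩ Chen ∩ Ximena ∩ Jamal ∩ Maria ∩ Erik: 06:45-12:05.
So the common availability across everyone is 06:45-12:05.
The first common window of at least 50 minutes is 06:45-12:05, so the earliest start is 06:45.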